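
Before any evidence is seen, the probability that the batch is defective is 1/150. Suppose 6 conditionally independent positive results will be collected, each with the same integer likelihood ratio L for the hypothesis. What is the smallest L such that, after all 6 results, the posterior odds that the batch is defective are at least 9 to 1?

Prior odds = (1/150)/(149/150) = 1/149.
Target odds = 9.
Need L⁶ ≥ 9 ÷ (1/149) = 1341.
3⁶ = 729 < 1341 ≤ 4096 = 4⁶, so L = 4.

4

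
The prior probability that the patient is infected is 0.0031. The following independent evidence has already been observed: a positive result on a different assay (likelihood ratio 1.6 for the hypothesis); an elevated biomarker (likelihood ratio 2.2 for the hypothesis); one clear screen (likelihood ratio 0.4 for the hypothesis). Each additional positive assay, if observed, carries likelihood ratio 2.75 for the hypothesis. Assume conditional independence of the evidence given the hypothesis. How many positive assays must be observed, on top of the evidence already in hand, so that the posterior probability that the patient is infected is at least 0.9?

Prior odds = 0.0031/0.9969 = 31/9969.
Combined Bayes factor of the evidence already in hand = 1.6 × 2.2 × 0.4 = 1.408.
Odds after that evidence = (31/9969) × 1.408 = 5456/1246125.
Target odds = 0.9/0.1 = 9.
Need 2.75ⁿ ≥ 9 ÷ (5456/1246125) = 11215125/5456.
2.75⁷ = 19487171/16384 falls short of 11215125/5456 but 2.75⁸ = 214358881/65536 reaches it, so n = 8.

8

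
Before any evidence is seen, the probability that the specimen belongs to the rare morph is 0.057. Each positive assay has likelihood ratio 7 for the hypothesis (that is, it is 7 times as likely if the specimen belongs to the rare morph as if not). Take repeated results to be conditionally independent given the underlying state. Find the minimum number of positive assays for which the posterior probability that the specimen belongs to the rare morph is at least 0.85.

Prior odds: 0.057 ÷ 0.943 = 57/943.
Likelihood ratio per positive assay = 7.
Target posterior odds = 0.85/0.15 = 17/3.
Need (57/943) × 7ⁿ ≥ 17/3, i.e. 7ⁿ ≥ 16031/171.
7² = 49 falls short of 16031/171 but 7³ = 343 reaches it, so n = 3.

3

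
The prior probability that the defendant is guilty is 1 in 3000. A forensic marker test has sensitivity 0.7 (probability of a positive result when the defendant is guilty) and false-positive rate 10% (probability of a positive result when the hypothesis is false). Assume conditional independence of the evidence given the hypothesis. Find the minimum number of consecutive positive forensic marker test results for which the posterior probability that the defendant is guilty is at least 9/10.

6

Prior odds: (1/3000) ÷ (2999/3000) = 1/2999.
Likelihood ratio of a positive result = 0.7/0.1 = 7.
Target posterior odds = 0.9/0.1 = 9.
Require 7ⁿ ≥ 9 ÷ (1/2999) = 26991.
7⁵ = 16807 falls short of 26991 but 7⁶ = 117649 reaches it, so n = 6.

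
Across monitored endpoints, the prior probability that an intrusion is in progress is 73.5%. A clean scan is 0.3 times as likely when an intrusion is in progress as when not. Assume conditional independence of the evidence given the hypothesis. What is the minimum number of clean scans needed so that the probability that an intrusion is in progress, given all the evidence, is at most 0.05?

4

Prior odds: 0.735 ÷ 0.265 = 147/53.
Likelihood ratio per clean scan = 0.3.
Target odds: 0.05 ÷ 0.95 = 1/19.
Require 0.3ⁿ ≤ 1/19 ÷ (147/53) = 53/2793.
0.3³ = 0.027 is still above 53/2793 but 0.3⁴ = 0.0081 is at or below it, so n = 4.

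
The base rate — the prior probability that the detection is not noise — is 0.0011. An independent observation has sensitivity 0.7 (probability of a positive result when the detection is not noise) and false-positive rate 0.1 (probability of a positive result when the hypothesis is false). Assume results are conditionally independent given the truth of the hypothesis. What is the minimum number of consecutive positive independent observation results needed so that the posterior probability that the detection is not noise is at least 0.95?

6

Prior odds = 0.0011/0.9989 = 11/9989.
Likelihood ratio of a positive result = 0.7/0.1 = 7.
Target posterior odds = 0.95/0.05 = 19.
Need (11/9989) × 7ⁿ ≥ 19, i.e. 7ⁿ ≥ 189791/11.
7⁵ = 16807 falls short of 189791/11 but 7⁶ = 117649 reaches it, so n = 6.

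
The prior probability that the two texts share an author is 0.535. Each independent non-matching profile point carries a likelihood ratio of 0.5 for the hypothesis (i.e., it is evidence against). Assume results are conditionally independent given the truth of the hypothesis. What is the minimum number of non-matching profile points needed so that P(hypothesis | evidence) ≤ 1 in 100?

Prior odds: 0.535 ÷ 0.465 = 107/93.
Likelihood ratio per non-matching profile point = 0.5.
Target posterior odds = 0.01/0.99 = 1/99.
Need (107/93) × 0.5ⁿ ≤ 1/99, i.e. 0.5ⁿ ≤ 31/3531.
0.5⁶ = 0.015625 is still above 31/3531 but 0.5⁷ = 0.0078125 is at or below it, so n = 7.

7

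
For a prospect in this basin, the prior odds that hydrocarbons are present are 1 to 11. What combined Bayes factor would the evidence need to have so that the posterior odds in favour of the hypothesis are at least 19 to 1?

209

Prior odds = 1/11.
Target odds = 19.
Required Bayes factor = 19 ÷ (1/11) = 209.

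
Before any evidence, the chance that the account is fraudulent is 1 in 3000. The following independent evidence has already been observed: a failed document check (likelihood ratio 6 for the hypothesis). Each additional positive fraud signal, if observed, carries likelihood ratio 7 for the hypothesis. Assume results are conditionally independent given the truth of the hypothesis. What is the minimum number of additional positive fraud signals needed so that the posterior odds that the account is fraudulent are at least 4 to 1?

4

Prior odds = (1/3000)/(2999/3000) = 1/2999.
Bayes factor of the evidence already in hand = 6.
Odds after that evidence = (1/2999) × 6 = 6/2999.
Target odds = 4.
Need 7ⁿ ≥ 4 ÷ (6/2999) = 5998/3.
7³ = 343 falls short of 5998/3 but 7⁴ = 2401 reaches it, so n = 4.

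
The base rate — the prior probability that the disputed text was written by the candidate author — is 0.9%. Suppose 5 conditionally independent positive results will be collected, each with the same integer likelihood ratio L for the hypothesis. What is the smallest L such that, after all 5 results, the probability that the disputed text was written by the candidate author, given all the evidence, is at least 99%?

Prior odds = 0.009/0.991 = 9/991.
Target odds = 0.99/0.01 = 99.
Need L⁵ ≥ 99 ÷ (9/991) = 10901.
6⁵ = 7776 < 10901 ≤ 16807 = 7⁵, so L = 7.

7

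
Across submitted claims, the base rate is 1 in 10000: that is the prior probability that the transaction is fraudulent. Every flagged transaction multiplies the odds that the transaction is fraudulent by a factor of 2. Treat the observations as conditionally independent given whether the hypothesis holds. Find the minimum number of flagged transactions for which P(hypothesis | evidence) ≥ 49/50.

19

Prior odds: 0.0001 ÷ 0.9999 = 1/9999.
Likelihood ratio per flagged transaction = 2.
Target odds: 0.98 ÷ 0.02 = 49.
Need (1/9999) × 2ⁿ ≥ 49, i.e. 2ⁿ ≥ 489951.
2¹⁸ = 262144 falls short of 489951 but 2¹⁹ = 524288 reaches it, so n = 19.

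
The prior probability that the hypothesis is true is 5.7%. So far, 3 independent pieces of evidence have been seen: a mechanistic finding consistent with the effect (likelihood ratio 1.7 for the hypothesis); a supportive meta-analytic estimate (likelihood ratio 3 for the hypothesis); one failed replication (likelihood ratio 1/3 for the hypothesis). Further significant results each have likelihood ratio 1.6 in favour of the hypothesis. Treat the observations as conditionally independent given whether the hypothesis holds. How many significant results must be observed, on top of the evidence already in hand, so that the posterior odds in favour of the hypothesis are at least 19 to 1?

Prior odds = 0.057/0.943 = 57/943.
Combined Bayes factor of the evidence already in hand = 1.7 × 3 × (1/3) = 1.7.
Odds after that evidence = (57/943) × 1.7 = 969/9430.
Target odds = 19.
Need 1.6ⁿ ≥ 19 ÷ (969/9430) = 9430/51.
1.6¹¹ ≈175.922 falls short of 9430/51 but 1.6¹² ≈281.475 reaches it, so n = 12.

12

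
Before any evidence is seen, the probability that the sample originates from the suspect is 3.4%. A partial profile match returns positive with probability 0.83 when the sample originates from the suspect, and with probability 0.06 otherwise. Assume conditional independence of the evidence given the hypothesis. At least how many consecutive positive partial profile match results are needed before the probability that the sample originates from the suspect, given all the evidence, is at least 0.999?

Prior odds: 0.034 ÷ 0.966 = 17/483.
Likelihood ratio of a positive result = 0.83/0.06 = 83/6.
Target posterior odds = 0.999/0.001 = 999.
Require (83/6)ⁿ ≥ 999 ÷ (17/483) = 482517/17.
(83/6)³ = 571787/216 falls short of 482517/17 but (83/6)⁴ = 47458321/1296 reaches it, so n = 4.

4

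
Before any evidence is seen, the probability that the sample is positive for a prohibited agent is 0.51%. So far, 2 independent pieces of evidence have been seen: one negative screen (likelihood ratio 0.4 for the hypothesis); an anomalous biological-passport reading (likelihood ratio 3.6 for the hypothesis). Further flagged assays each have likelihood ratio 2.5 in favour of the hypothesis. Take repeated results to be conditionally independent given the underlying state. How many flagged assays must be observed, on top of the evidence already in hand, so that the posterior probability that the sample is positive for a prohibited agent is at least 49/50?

10

Prior odds = 0.0051/0.9949 = 51/9949.
Combined Bayes factor of the evidence already in hand = 0.4 × 3.6 = 1.44.
Odds after that evidence = (51/9949) × 1.44 = 1836/248725.
Target odds = 0.98/0.02 = 49.
Need 2.5ⁿ ≥ 49 ÷ (1836/248725) = 12187525/1836.
2.5⁹ = 1953125/512 falls short of 12187525/1836 but 2.5¹⁰ = 9765625/1024 reaches it, so n = 10.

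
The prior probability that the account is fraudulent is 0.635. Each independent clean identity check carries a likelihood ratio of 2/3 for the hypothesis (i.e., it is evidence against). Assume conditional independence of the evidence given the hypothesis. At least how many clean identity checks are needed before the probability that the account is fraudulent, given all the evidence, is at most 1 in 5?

Prior odds = 0.635/0.365 = 127/73.
Likelihood ratio per clean identity check = 2/3.
Target odds: 0.2 ÷ 0.8 = 0.25.
Require (2/3)ⁿ ≤ 0.25 ÷ (127/73) = 73/508.
(2/3)⁴ = 16/81 is still above 73/508 but (2/3)⁵ = 32/243 is at or below it, so n = 5.

5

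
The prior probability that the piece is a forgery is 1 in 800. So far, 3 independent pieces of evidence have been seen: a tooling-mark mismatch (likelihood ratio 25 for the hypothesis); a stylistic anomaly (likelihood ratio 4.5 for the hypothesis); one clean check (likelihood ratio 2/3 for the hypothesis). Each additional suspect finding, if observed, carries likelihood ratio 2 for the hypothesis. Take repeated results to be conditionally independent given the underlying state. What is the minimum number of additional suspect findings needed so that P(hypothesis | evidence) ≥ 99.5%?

Prior odds = 0.00125/0.99875 = 1/799.
Combined Bayes factor of the evidence already in hand = 25 × 4.5 × (2/3) = 75.
Odds after that evidence = (1/799) × 75 = 75/799.
Target odds = 0.995/0.005 = 199.
Need 2ⁿ ≥ 199 ÷ (75/799) = 159001/75.
2¹¹ = 2048 falls short of 159001/75 but 2¹² = 4096 reaches it, so n = 12.

12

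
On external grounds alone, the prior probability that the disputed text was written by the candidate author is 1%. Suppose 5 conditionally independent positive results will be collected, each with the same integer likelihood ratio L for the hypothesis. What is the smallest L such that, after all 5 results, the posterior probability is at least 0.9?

4

Prior odds = 0.01/0.99 = 1/99.
Target odds = 0.9/0.1 = 9.
Need L⁵ ≥ 9 ÷ (1/99) = 891.
3⁵ = 243 < 891 ≤ 1024 = 4⁵, so L = 4.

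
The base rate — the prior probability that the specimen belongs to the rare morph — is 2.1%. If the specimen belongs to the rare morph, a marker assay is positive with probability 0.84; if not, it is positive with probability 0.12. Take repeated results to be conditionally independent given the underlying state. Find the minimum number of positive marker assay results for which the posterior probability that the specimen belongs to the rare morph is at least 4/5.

3

Prior odds: 0.021 ÷ 0.979 = 21/979.
Likelihood ratio of a positive = 0.84/0.12 = 7.
Target posterior odds = 0.8/0.2 = 4.
Need (21/979) × 7ⁿ ≥ 4, i.e. 7ⁿ ≥ 3916/21.
7² = 49 falls short of 3916/21 but 7³ = 343 reaches it, so n = 3.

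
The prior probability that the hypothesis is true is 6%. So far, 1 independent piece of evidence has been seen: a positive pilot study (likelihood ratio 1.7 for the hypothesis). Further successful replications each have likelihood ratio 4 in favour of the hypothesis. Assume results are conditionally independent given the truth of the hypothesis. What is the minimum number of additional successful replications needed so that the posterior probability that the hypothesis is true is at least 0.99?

5

Prior odds = 0.06/0.94 = 3/47.
Bayes factor of the evidence already in hand = 1.7.
Odds after that evidence = (3/47) × 1.7 = 51/470.
Target odds = 0.99/0.01 = 99.
Need 4ⁿ ≥ 99 ÷ (51/470) = 15510/17.
4⁴ = 256 falls short of 15510/17 but 4⁵ = 1024 reaches it, so n = 5.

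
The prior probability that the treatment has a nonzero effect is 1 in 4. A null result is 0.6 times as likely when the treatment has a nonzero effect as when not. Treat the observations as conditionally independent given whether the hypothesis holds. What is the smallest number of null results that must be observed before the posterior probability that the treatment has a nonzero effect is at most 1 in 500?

Prior odds: 0.25 ÷ 0.75 = 1/3.
Likelihood ratio per null result = 0.6.
Target odds: 0.002 ÷ 0.998 = 1/499.
Need (1/3) × 0.6ⁿ ≤ 1/499, i.e. 0.6ⁿ ≤ 3/499.
0.6¹⁰ = 59049/9765625 is still above 3/499 but 0.6¹¹ = 177147/48828125 is at or below it, so n = 11.

11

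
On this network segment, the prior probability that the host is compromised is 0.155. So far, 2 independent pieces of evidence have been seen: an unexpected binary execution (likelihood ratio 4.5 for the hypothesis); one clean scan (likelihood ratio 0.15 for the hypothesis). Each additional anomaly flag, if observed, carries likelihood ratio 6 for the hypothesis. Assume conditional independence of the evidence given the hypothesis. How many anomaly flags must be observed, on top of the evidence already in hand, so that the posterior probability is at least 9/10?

3

Prior odds = 0.155/0.845 = 31/169.
Combined Bayes factor of the evidence already in hand = 4.5 × 0.15 = 0.675.
Odds after that evidence = (31/169) × 0.675 = 837/6760.
Target odds = 0.9/0.1 = 9.
Need 6ⁿ ≥ 9 ÷ (837/6760) = 6760/93.
6² = 36 falls short of 6760/93 but 6³ = 216 reaches it, so n = 3.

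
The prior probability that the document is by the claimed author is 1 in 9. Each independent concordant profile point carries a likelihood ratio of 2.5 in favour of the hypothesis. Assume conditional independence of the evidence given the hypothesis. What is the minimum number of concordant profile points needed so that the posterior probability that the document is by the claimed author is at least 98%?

7

Prior odds: (1/9) ÷ (8/9) = 0.125.
Likelihood ratio per concordant profile point = 2.5.
Target odds: 0.98 ÷ 0.02 = 49.
Require 2.5ⁿ ≥ 49 ÷ 0.125 = 392.
2.5⁶ = 244.140625 falls short of 392 but 2.5⁷ = 610.3515625 reaches it, so n = 7.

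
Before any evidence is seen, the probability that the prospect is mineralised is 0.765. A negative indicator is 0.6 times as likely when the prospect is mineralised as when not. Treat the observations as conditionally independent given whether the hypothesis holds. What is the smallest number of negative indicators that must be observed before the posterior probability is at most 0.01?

Prior odds: 0.765 ÷ 0.235 = 153/47.
Likelihood ratio per negative indicator = 0.6.
Target posterior odds = 0.01/0.99 = 1/99.
Need (153/47) × 0.6ⁿ ≤ 1/99, i.e. 0.6ⁿ ≤ 47/15147.
0.6¹¹ = 177147/48828125 is still above 47/15147 but 0.6¹² = 531441/244140625 is at or below it, so n = 12.

12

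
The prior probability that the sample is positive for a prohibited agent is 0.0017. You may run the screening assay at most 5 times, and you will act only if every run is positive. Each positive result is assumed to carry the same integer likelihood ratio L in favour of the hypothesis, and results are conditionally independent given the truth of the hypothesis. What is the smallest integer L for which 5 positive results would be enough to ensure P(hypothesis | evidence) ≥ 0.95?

7

Prior odds = 0.0017/0.9983 = 17/9983.
Target odds = 0.95/0.05 = 19.
Need L⁵ ≥ 19 ÷ (17/9983) = 189677/17.
6⁵ = 7776 < 189677/17 ≤ 16807 = 7⁵, so L = 7.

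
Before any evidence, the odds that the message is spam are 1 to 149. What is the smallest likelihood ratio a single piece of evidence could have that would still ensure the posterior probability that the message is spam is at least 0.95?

2831

Prior odds = 1/149.
Target odds = 0.95/0.05 = 19.
Required Bayes factor = 19 ÷ (1/149) = 2831.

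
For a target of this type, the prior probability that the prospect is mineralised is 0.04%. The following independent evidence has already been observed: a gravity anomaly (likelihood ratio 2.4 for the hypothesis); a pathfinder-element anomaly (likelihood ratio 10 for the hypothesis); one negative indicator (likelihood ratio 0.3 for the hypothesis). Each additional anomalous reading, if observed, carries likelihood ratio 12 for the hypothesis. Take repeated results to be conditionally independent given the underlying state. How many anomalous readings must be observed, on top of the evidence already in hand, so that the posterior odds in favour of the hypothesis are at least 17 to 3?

Prior odds = 0.0004/0.9996 = 1/2499.
Combined Bayes factor of the evidence already in hand = 2.4 × 10 × 0.3 = 7.2.
Odds after that evidence = (1/2499) × 7.2 = 12/4165.
Target odds = 17/3.
Need 12ⁿ ≥ 17/3 ÷ (12/4165) = 70805/36.
12³ = 1728 falls short of 70805/36 but 12⁴ = 20736 reaches it, so n = 4.

4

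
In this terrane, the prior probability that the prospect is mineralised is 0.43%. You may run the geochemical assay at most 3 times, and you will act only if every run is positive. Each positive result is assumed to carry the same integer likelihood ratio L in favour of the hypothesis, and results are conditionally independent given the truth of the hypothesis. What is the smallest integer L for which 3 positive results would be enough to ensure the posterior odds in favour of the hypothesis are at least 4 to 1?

Prior odds = 0.0043/0.9957 = 43/9957.
Target odds = 4.
Need L³ ≥ 4 ÷ (43/9957) = 39828/43.
9³ = 729 < 39828/43 ≤ 1000 = 10³, so L = 10.

10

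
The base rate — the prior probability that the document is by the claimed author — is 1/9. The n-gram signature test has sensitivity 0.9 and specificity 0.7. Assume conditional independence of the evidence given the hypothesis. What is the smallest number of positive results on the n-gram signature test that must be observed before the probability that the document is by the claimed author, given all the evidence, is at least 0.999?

Prior odds: (1/9) ÷ (8/9) = 0.125.
False-positive rate = 1 − 0.7 = 0.3; likelihood ratio of a positive = 0.9/0.3 = 3.
Target posterior odds = 0.999/0.001 = 999.
Need 0.125 × 3ⁿ ≥ 999, i.e. 3ⁿ ≥ 7992.
3⁸ = 6561 falls short of 7992 but 3⁹ = 19683 reaches it, so n = 9.

9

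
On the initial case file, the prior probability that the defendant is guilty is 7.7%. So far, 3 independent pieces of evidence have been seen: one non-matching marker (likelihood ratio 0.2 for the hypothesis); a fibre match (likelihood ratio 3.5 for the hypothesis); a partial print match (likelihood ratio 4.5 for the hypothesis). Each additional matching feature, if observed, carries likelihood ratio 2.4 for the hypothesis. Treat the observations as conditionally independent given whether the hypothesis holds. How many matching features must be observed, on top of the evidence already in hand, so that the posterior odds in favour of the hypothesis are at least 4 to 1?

Prior odds = 0.077/0.923 = 77/923.
Combined Bayes factor of the evidence already in hand = 0.2 × 3.5 × 4.5 = 3.15.
Odds after that evidence = (77/923) × 3.15 = 4851/18460.
Target odds = 4.
Need 2.4ⁿ ≥ 4 ÷ (4851/18460) = 73840/4851.
2.4³ = 13.824 falls short of 73840/4851 but 2.4⁴ = 33.1776 reaches it, so n = 4.

4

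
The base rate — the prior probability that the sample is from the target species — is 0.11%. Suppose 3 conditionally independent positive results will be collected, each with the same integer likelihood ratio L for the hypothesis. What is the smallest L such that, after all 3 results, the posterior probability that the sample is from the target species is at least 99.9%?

97

Prior odds = 0.0011/0.9989 = 11/9989.
Target odds = 0.999/0.001 = 999.
Need L³ ≥ 999 ÷ (11/9989) = 9979011/11.
96³ = 884736 < 9979011/11 ≤ 912673 = 97³, so L = 97.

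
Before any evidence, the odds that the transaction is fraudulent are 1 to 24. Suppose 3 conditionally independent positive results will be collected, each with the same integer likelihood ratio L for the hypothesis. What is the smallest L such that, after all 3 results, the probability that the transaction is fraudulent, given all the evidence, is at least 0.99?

Prior odds = 1/24.
Target odds = 0.99/0.01 = 99.
Need L³ ≥ 99 ÷ (1/24) = 2376.
13³ = 2197 < 2376 ≤ 2744 = 14³, so L = 14.

14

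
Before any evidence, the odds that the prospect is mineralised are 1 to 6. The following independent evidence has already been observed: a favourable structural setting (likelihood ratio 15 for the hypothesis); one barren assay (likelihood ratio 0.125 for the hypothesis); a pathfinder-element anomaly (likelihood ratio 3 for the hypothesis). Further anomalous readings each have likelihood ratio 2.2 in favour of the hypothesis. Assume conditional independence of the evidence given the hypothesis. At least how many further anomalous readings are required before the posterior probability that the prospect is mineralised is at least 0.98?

Prior odds = 1/6.
Combined Bayes factor of the evidence already in hand = 15 × 0.125 × 3 = 5.625.
Odds after that evidence = (1/6) × 5.625 = 0.9375.
Target odds = 0.98/0.02 = 49.
Need 2.2ⁿ ≥ 49 ÷ 0.9375 = 784/15.
2.2⁵ = 51.53632 falls short of 784/15 but 2.2⁶ = 1771561/15625 reaches it, so n = 6.

6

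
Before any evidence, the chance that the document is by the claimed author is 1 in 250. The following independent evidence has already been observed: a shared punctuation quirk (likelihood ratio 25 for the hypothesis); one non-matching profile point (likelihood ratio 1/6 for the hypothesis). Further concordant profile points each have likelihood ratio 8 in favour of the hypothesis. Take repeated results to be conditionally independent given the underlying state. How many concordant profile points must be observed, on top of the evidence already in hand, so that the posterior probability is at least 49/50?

4

Prior odds = 0.004/0.996 = 1/249.
Combined Bayes factor of the evidence already in hand = 25 × (1/6) = 25/6.
Odds after that evidence = (1/249) × 25/6 = 25/1494.
Target odds = 0.98/0.02 = 49.
Need 8ⁿ ≥ 49 ÷ (25/1494) = 2928.24.
8³ = 512 falls short of 2928.24 but 8⁴ = 4096 reaches it, so n = 4.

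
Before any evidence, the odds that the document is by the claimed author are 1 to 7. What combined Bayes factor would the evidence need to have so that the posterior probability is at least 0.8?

Prior odds = 1/7.
Target odds = 0.8/0.2 = 4.
Required Bayes factor = 4 ÷ (1/7) = 28.

28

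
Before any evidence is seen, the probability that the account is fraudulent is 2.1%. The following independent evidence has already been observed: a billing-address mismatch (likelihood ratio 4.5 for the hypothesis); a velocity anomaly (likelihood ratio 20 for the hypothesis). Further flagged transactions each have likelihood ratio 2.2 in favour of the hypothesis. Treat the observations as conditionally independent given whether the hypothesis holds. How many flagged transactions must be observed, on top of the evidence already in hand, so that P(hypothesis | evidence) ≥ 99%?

5

Prior odds = 0.021/0.979 = 21/979.
Combined Bayes factor of the evidence already in hand = 4.5 × 20 = 90.
Odds after that evidence = (21/979) × 90 = 1890/979.
Target odds = 0.99/0.01 = 99.
Need 2.2ⁿ ≥ 99 ÷ (1890/979) = 10769/210.
2.2⁴ = 23.4256 falls short of 10769/210 but 2.2⁵ = 51.53632 reaches it, so n = 5.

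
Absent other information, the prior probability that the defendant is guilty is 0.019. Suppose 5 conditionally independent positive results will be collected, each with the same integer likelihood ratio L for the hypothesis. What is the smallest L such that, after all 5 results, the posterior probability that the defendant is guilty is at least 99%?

Prior odds = 0.019/0.981 = 19/981.
Target odds = 0.99/0.01 = 99.
Need L⁵ ≥ 99 ÷ (19/981) = 97119/19.
5⁵ = 3125 < 97119/19 ≤ 7776 = 6⁵, so L = 6.

6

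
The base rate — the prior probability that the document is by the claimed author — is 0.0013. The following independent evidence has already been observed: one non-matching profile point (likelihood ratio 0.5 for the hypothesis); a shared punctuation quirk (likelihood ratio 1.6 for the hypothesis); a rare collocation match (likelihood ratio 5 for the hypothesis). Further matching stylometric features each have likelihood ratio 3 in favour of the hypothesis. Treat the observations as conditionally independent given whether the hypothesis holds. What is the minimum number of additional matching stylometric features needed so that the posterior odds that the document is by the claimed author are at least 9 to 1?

7

Prior odds = 0.0013/0.9987 = 13/9987.
Combined Bayes factor of the evidence already in hand = 0.5 × 1.6 × 5 = 4.
Odds after that evidence = (13/9987) × 4 = 52/9987.
Target odds = 9.
Need 3ⁿ ≥ 9 ÷ (52/9987) = 89883/52.
3⁶ = 729 falls short of 89883/52 but 3⁷ = 2187 reaches it, so n = 7.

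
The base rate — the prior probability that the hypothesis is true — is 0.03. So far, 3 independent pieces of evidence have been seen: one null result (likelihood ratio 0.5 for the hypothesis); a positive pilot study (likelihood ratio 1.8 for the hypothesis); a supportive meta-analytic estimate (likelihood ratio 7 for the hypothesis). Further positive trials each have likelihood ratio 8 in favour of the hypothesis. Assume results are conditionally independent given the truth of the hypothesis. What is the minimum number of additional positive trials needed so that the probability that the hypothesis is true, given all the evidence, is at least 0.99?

3

Prior odds = 0.03/0.97 = 3/97.
Combined Bayes factor of the evidence already in hand = 0.5 × 1.8 × 7 = 6.3.
Odds after that evidence = (3/97) × 6.3 = 189/970.
Target odds = 0.99/0.01 = 99.
Need 8ⁿ ≥ 99 ÷ (189/970) = 10670/21.
8² = 64 falls short of 10670/21 but 8³ = 512 reaches it, so n = 3.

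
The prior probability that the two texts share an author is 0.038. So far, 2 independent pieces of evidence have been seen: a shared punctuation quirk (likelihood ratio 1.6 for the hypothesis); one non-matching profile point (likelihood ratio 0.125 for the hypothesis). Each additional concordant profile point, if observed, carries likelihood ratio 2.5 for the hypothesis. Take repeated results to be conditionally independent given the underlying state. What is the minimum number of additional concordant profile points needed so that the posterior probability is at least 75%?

Prior odds = 0.038/0.962 = 19/481.
Combined Bayes factor of the evidence already in hand = 1.6 × 0.125 = 0.2.
Odds after that evidence = (19/481) × 0.2 = 19/2405.
Target odds = 0.75/0.25 = 3.
Need 2.5ⁿ ≥ 3 ÷ (19/2405) = 7215/19.
2.5⁶ = 244.140625 falls short of 7215/19 but 2.5⁷ = 610.3515625 reaches it, so n = 7.

7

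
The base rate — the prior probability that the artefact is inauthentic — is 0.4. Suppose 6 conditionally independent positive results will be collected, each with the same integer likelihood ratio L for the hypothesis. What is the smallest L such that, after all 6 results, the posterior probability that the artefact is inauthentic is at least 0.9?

Prior odds = 0.4/0.6 = 2/3.
Target odds = 0.9/0.1 = 9.
Need L⁶ ≥ 9 ÷ (2/3) = 13.5.
1⁶ = 1 < 13.5 ≤ 64 = 2⁶, so L = 2.

2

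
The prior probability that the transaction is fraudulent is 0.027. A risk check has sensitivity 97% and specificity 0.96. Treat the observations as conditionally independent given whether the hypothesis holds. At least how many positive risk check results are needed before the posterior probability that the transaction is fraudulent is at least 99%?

Prior odds: 0.027 ÷ 0.973 = 27/973.
False-positive rate = 1 − 0.96 = 0.04; likelihood ratio of a positive = 0.97/0.04 = 24.25.
Target odds: 0.99 ÷ 0.01 = 99.
Require 24.25ⁿ ≥ 99 ÷ (27/973) = 10703/3.
24.25² = 588.0625 falls short of 10703/3 but 24.25³ = 912673/64 reaches it, so n = 3.

3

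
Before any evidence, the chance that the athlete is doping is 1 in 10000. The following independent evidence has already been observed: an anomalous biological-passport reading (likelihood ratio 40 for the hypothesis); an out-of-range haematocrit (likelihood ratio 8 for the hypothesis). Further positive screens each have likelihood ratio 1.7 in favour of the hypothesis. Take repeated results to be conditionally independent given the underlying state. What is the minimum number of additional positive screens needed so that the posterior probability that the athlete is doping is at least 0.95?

Prior odds = 0.0001/0.9999 = 1/9999.
Combined Bayes factor of the evidence already in hand = 40 × 8 = 320.
Odds after that evidence = (1/9999) × 320 = 320/9999.
Target odds = 0.95/0.05 = 19.
Need 1.7ⁿ ≥ 19 ÷ (320/9999) = 593.690625.
1.7¹² ≈582.622 falls short of 593.690625 but 1.7¹³ ≈990.458 reaches it, so n = 13.

13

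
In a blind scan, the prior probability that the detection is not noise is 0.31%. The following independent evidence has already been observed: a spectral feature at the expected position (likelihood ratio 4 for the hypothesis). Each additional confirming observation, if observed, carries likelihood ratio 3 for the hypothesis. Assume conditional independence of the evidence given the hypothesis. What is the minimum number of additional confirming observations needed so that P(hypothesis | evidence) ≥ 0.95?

Prior odds = 0.0031/0.9969 = 31/9969.
Bayes factor of the evidence already in hand = 4.
Odds after that evidence = (31/9969) × 4 = 124/9969.
Target odds = 0.95/0.05 = 19.
Need 3ⁿ ≥ 19 ÷ (124/9969) = 189411/124.
3⁶ = 729 falls short of 189411/124 but 3⁷ = 2187 reaches it, so n = 7.

7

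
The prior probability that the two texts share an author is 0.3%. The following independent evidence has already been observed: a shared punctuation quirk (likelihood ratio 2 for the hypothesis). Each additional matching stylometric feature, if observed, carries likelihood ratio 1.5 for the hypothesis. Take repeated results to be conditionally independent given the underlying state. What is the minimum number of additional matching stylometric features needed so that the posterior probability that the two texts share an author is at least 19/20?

Prior odds = 0.003/0.997 = 3/997.
Bayes factor of the evidence already in hand = 2.
Odds after that evidence = (3/997) × 2 = 6/997.
Target odds = 0.95/0.05 = 19.
Need 1.5ⁿ ≥ 19 ÷ (6/997) = 18943/6.
1.5¹⁹ ≈2216.84 falls short of 18943/6 but 1.5²⁰ ≈3325.26 reaches it, so n = 20.

20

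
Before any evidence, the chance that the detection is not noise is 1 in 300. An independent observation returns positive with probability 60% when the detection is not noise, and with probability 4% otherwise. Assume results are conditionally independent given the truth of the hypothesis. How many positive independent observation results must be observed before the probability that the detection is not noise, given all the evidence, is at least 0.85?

Prior odds: (1/300) ÷ (299/300) = 1/299.
Likelihood ratio of a positive result = 0.6/0.04 = 15.
Target odds: 0.85 ÷ 0.15 = 17/3.
Need (1/299) × 15ⁿ ≥ 17/3, i.e. 15ⁿ ≥ 5083/3.
15² = 225 falls short of 5083/3 but 15³ = 3375 reaches it, so n = 3.

3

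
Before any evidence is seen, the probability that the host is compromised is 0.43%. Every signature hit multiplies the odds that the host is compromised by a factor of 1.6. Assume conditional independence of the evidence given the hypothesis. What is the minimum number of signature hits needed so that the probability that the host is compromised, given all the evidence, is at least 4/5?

15

Prior odds = 0.0043/0.9957 = 43/9957.
Likelihood ratio per signature hit = 1.6.
Target odds: 0.8 ÷ 0.2 = 4.
Require 1.6ⁿ ≥ 4 ÷ (43/9957) = 39828/43.
1.6¹⁴ ≈720.576 falls short of 39828/43 but 1.6¹⁵ ≈1152.92 reaches it, so n = 15.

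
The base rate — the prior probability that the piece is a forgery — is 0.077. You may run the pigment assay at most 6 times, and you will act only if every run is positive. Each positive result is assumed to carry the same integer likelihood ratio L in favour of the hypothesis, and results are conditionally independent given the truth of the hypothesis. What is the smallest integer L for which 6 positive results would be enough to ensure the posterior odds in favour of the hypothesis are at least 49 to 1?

3

Prior odds = 0.077/0.923 = 77/923.
Target odds = 49.
Need L⁶ ≥ 49 ÷ (77/923) = 6461/11.
2⁶ = 64 < 6461/11 ≤ 729 = 3⁶, so L = 3.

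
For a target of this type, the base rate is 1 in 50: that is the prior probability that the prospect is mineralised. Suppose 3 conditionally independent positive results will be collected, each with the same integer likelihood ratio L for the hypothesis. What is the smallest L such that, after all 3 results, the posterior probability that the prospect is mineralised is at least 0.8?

Prior odds = 0.02/0.98 = 1/49.
Target odds = 0.8/0.2 = 4.
Need L³ ≥ 4 ÷ (1/49) = 196.
5³ = 125 < 196 ≤ 216 = 6³, so L = 6.

6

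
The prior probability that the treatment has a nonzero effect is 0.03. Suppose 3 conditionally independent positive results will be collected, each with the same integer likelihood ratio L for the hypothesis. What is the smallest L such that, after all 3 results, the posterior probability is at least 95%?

9

Prior odds = 0.03/0.97 = 3/97.
Target odds = 0.95/0.05 = 19.
Need L³ ≥ 19 ÷ (3/97) = 1843/3.
8³ = 512 < 1843/3 ≤ 729 = 9³, so L = 9.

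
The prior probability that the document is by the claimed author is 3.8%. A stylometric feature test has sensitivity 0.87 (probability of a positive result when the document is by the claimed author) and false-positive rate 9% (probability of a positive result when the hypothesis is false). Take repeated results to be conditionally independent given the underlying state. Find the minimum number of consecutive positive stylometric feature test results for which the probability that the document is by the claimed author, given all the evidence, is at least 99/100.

4

Prior odds: 0.038 ÷ 0.962 = 19/481.
Likelihood ratio of a positive result = 0.87/0.09 = 29/3.
Target posterior odds = 0.99/0.01 = 99.
Require (29/3)ⁿ ≥ 99 ÷ (19/481) = 47619/19.
(29/3)³ = 24389/27 falls short of 47619/19 but (29/3)⁴ = 707281/81 reaches it, so n = 4.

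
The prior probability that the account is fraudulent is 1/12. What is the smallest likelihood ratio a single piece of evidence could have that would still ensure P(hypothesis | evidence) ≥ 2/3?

22

Prior odds = (1/12)/(11/12) = 1/11.
Target odds = (2/3)/(1/3) = 2.
Required Bayes factor = 2 ÷ (1/11) = 22.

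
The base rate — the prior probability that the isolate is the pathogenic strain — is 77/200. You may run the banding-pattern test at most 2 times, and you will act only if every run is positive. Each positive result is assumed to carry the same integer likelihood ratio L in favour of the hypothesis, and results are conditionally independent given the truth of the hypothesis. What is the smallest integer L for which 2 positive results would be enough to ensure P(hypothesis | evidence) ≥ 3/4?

3

Prior odds = 0.385/0.615 = 77/123.
Target odds = 0.75/0.25 = 3.
Need L² ≥ 3 ÷ (77/123) = 369/77.
2² = 4 < 369/77 ≤ 9 = 3², so L = 3.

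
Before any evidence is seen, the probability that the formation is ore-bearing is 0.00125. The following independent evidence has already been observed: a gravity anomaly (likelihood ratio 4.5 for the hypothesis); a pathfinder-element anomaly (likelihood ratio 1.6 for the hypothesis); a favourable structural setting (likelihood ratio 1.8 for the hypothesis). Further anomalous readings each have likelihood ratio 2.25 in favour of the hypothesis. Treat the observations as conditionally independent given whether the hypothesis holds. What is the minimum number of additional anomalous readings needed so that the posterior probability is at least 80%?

7

Prior odds = 0.00125/0.99875 = 1/799.
Combined Bayes factor of the evidence already in hand = 4.5 × 1.6 × 1.8 = 12.96.
Odds after that evidence = (1/799) × 12.96 = 324/19975.
Target odds = 0.8/0.2 = 4.
Need 2.25ⁿ ≥ 4 ÷ (324/19975) = 19975/81.
2.25⁶ = 531441/4096 falls short of 19975/81 but 2.25⁷ = 4782969/16384 reaches it, so n = 7.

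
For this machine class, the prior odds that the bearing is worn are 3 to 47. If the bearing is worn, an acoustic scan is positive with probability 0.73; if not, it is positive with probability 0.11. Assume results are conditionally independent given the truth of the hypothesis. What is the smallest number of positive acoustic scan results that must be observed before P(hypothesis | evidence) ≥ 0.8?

Prior odds = 3/47.
Likelihood ratio of a positive = 0.73/0.11 = 73/11.
Target odds: 0.8 ÷ 0.2 = 4.
Require (73/11)ⁿ ≥ 4 ÷ (3/47) = 188/3.
(73/11)² = 5329/121 falls short of 188/3 but (73/11)³ = 389017/1331 reaches it, so n = 3.

3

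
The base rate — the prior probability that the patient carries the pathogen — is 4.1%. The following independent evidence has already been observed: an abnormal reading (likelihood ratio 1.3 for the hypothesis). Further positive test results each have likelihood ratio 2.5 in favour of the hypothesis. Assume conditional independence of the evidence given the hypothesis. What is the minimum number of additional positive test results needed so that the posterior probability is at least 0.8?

5

Prior odds = 0.041/0.959 = 41/959.
Bayes factor of the evidence already in hand = 1.3.
Odds after that evidence = (41/959) × 1.3 = 533/9590.
Target odds = 0.8/0.2 = 4.
Need 2.5ⁿ ≥ 4 ÷ (533/9590) = 38360/533.
2.5⁴ = 39.0625 falls short of 38360/533 but 2.5⁵ = 97.65625 reaches it, so n = 5.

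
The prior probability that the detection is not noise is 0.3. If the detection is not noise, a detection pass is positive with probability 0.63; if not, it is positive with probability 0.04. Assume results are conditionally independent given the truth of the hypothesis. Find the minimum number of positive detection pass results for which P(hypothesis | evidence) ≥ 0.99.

2

Prior odds = 0.3/0.7 = 3/7.
Likelihood ratio of a positive = 0.63/0.04 = 15.75.
Target posterior odds = 0.99/0.01 = 99.
Need (3/7) × 15.75ⁿ ≥ 99, i.e. 15.75ⁿ ≥ 231.
15.75¹ = 15.75 falls short of 231 but 15.75² = 248.0625 reaches it, so n = 2.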